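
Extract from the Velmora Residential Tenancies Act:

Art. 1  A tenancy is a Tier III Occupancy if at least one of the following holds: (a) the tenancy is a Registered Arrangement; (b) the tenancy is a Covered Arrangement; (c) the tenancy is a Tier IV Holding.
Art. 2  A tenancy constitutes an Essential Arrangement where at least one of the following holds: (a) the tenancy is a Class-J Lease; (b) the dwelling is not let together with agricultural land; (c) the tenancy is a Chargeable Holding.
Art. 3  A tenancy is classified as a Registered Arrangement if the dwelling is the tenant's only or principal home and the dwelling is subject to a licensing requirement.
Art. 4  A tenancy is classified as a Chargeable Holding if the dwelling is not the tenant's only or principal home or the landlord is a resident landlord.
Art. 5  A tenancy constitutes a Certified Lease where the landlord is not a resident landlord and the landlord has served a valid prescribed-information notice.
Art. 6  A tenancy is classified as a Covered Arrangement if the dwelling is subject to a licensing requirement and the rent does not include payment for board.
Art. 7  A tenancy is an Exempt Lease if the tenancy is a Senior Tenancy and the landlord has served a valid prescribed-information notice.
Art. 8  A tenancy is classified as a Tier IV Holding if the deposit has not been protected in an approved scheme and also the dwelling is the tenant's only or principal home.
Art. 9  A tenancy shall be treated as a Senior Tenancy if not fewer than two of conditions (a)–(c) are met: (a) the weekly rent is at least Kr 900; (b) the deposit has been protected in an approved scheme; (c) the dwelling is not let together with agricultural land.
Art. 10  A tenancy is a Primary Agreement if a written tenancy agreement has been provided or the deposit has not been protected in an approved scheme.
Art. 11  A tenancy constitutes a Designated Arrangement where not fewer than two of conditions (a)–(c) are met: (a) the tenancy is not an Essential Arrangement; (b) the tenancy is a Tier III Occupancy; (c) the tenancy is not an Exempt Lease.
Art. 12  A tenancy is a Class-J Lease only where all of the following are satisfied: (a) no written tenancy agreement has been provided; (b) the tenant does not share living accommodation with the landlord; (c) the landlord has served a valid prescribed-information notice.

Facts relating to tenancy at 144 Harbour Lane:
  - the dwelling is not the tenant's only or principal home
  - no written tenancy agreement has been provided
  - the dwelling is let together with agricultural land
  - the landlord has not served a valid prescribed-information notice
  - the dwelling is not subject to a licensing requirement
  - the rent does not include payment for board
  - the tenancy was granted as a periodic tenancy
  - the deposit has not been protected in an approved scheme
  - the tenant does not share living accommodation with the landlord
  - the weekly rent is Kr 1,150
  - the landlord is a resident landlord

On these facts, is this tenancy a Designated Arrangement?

article 12 — Class-J Lease: [no written tenancy agreement has been provided? yes] AND [the tenant does not share living accommodation with the landlord? yes] AND [the landlord has served a valid prescribed-information notice? no] → not satisfied.
article 4 — Chargeable Holding: [the dwelling is not the tenant's only or principal home? yes] OR [the landlord is a resident landlord? yes] → satisfied.
article 2 — Essential Arrangement: [Class-J Lease (article 12)? no] OR [the dwelling is not let together with agricultural land? no] OR [Chargeable Holding (article 4)? yes] → satisfied.
article 3 — Registered Arrangement: [the dwelling is the tenant's only or principal home? no] AND [the dwelling is subject to a licensing requirement? no] → not satisfied.
article 6 — Covered Arrangement: [the dwelling is subject to a licensing requirement? no] AND [the rent does not include payment for board? yes] → not satisfied.
article 8 — Tier IV Holding: [the deposit has not been protected in an approved scheme? yes] AND [the dwelling is the tenant's only or principal home? no] → not satisfied.
article 1 — Tier III Occupancy: [Registered Arrangement (article 3)? no] OR [Covered Arrangement (article 6)? no] OR [Tier IV Holding (article 8)? no] → not satisfied.
article 9 — Senior Tenancy: weekly rent: Kr 1,150 ≥ Kr 900? yes; the deposit has been protected in an approved scheme? no; the dwelling is not let together with agricultural land? no — 1 of 3 hold (need ≥2) → not satisfied.
article 7 — Exempt Lease: [Senior Tenancy (article 9)? no] AND [the landlord has served a valid prescribed-information notice? no] → not satisfied.
article 11 — Designated Arrangement: not an Essential Arrangement (article 2)? no; Tier III Occupancy (article 1)? no; not an Exempt Lease (article 7)? yes — 1 of 3 hold (need ≥2) → not satisfied.

No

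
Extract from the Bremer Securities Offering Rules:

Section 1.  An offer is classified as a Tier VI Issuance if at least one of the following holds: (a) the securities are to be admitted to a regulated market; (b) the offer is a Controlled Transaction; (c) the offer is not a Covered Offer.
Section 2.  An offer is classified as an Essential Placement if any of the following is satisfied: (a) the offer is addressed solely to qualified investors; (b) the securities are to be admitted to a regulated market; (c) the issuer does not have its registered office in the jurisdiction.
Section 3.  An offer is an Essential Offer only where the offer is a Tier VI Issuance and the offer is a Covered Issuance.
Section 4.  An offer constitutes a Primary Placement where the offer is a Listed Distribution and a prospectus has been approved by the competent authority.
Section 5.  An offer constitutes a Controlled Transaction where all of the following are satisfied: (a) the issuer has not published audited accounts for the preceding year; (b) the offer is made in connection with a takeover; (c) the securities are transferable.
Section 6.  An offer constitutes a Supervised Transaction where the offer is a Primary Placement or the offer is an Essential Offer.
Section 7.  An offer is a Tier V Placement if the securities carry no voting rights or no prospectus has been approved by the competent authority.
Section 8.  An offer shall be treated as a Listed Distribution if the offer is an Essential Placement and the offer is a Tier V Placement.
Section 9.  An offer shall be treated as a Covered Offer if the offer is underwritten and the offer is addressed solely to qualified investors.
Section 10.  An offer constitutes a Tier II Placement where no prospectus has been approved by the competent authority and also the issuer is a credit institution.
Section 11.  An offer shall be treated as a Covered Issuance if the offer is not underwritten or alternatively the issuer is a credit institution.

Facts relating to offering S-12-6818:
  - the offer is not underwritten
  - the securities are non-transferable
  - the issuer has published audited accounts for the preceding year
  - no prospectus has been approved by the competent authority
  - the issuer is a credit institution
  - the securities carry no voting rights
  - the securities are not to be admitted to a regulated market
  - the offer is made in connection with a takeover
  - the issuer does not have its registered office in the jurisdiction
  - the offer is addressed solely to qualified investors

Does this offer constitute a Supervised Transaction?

Yes

section 2 — Essential Placement: [the offer is addressed solely to qualified investors? yes] OR [the securities are to be admitted to a regulated market? no] OR [the issuer does not have its registered office in the jurisdiction? yes] → satisfied.
section 7 — Tier V Placement: [the securities carry no voting rights? yes] OR [no prospectus has been approved by the competent authority? yes] → satisfied.
section 8 — Listed Distribution: [Essential Placement (section 2)? yes] AND [Tier V Placement (section 7)? yes] → satisfied.
section 4 — Primary Placement: [Listed Distribution (section 8)? yes] AND [a prospectus has been approved by the competent authority? no] → not satisfied.
section 5 — Controlled Transaction: [the issuer has not published audited accounts for the preceding year? no] AND [the offer is made in connection with a takeover? yes] AND [the securities are transferable? no] → not satisfied.
section 9 — Covered Offer: [the offer is underwritten? no] AND [the offer is addressed solely to qualified investors? yes] → not satisfied.
section 1 — Tier VI Issuance: [the securities are to be admitted to a regulated market? no] OR [Controlled Transaction (section 5)? no] OR [not a Covered Offer (section 9)? yes] → satisfied.
section 11 — Covered Issuance: [the offer is not underwritten? yes] OR [the issuer is a credit institution? yes] → satisfied.
section 3 — Essential Offer: [Tier VI Issuance (section 1)? yes] AND [Covered Issuance (section 11)? yes] → satisfied.
section 6 — Supervised Transaction: [Primary Placement (section 4)? no] OR [Essential Offer (section 3)? yes] → satisfied.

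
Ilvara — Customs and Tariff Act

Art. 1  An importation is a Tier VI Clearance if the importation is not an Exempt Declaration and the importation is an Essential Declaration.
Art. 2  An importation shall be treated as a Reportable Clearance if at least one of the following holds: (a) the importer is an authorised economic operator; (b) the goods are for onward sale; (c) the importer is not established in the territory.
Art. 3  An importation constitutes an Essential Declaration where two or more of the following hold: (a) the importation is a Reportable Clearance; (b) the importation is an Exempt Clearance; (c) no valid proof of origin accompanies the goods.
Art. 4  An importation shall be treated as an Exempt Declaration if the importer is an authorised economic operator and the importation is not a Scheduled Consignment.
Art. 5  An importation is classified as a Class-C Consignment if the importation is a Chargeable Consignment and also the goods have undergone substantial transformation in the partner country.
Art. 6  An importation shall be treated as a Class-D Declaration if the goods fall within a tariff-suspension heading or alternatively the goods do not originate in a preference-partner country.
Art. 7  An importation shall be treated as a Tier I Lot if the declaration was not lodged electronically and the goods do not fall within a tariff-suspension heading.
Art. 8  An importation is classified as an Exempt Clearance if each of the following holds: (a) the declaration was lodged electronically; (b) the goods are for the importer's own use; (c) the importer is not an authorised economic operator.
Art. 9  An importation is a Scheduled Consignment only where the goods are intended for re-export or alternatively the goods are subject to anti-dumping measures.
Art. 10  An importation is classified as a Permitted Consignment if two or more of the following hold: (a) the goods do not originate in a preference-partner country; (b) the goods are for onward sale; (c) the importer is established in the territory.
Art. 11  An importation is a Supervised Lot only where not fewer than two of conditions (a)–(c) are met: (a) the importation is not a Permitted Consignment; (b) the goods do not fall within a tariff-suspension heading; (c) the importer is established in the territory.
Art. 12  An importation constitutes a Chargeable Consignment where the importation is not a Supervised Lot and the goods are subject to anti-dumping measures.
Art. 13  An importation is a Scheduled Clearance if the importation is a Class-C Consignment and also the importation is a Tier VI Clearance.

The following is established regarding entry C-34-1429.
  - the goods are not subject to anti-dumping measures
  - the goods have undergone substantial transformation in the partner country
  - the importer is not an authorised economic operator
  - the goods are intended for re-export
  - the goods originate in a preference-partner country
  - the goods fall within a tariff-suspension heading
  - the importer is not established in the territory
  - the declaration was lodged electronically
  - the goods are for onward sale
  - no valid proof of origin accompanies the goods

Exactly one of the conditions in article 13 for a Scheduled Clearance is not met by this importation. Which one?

Class-C Consignment

article 10 — Permitted Consignment: the goods do not originate in a preference-partner country? no; the goods are for onward sale? yes; the importer is established in the territory? no — 1 of 3 hold (need ≥2) → not satisfied.
article 11 — Supervised Lot: not a Permitted Consignment (article 10)? yes; the goods do not fall within a tariff-suspension heading? no; the importer is established in the territory? no — 1 of 3 hold (need ≥2) → not satisfied.
article 12 — Chargeable Consignment: [not a Supervised Lot (article 11)? yes] AND [the goods are subject to anti-dumping measures? no] → not satisfied.
article 5 — Class-C Consignment: [Chargeable Consignment (article 12)? no] AND [the goods have undergone substantial transformation in the partner country? yes] → not satisfied.
article 9 — Scheduled Consignment: [the goods are intended for re-export? yes] OR [the goods are subject to anti-dumping measures? no] → satisfied.
article 4 — Exempt Declaration: [the importer is an authorised economic operator? no] AND [not a Scheduled Consignment (article 9)? no] → not satisfied.
article 2 — Reportable Clearance: [the importer is an authorised economic operator? no] OR [the goods are for onward sale? yes] OR [the importer is not established in the territory? yes] → satisfied.
article 8 — Exempt Clearance: [the declaration was lodged electronically? yes] AND [the goods are for the importer's own use? no] AND [the importer is not an authorised economic operator? yes] → not satisfied.
article 3 — Essential Declaration: Reportable Clearance (article 2)? yes; Exempt Clearance (article 8)? no; no valid proof of origin accompanies the goods? yes — 2 of 3 hold (need ≥2) → satisfied.
article 1 — Tier VI Clearance: [not an Exempt Declaration (article 4)? yes] AND [Essential Declaration (article 3)? yes] → satisfied.
article 13 — Scheduled Clearance: [Class-C Consignment (article 5)? no] AND [Tier VI Clearance (article 1)? yes] → not satisfied.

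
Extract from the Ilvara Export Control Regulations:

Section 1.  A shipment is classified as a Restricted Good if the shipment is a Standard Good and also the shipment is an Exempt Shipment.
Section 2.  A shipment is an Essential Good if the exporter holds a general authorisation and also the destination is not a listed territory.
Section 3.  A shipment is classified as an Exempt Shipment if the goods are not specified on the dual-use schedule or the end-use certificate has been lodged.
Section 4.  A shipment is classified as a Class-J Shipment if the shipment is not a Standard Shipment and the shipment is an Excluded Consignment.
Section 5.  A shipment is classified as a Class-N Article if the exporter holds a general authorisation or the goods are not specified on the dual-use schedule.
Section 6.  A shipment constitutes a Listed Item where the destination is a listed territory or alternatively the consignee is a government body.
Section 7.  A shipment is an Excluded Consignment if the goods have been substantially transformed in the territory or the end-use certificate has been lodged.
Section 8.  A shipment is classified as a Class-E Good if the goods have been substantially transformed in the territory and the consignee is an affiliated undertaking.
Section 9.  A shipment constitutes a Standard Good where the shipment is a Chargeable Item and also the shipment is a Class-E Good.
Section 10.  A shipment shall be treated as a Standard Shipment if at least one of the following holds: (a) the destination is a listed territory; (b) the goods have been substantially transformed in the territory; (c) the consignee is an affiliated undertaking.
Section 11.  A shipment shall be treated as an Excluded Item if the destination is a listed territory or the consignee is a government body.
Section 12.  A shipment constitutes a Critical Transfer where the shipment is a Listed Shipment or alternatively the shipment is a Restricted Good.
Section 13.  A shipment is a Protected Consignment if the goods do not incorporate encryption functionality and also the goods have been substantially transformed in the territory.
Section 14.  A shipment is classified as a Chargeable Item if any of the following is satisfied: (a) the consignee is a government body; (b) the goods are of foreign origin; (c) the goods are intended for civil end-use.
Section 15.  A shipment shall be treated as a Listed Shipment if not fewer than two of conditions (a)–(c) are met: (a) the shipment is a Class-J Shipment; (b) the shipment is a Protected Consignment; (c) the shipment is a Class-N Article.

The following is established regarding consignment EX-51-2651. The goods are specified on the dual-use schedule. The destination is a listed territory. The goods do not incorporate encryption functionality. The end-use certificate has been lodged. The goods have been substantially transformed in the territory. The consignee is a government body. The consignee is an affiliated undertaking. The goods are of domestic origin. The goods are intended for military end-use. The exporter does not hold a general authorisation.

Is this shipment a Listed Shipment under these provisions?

section 10 — Standard Shipment: [the destination is a listed territory? yes] OR [the goods have been substantially transformed in the territory? yes] OR [the consignee is an affiliated undertaking? yes] → satisfied.
section 7 — Excluded Consignment: [the goods have been substantially transformed in the territory? yes] OR [the end-use certificate has been lodged? yes] → satisfied.
section 4 — Class-J Shipment: [not a Standard Shipment (section 10)? no] AND [Excluded Consignment (section 7)? yes] → not satisfied.
section 13 — Protected Consignment: [the goods do not incorporate encryption functionality? yes] AND [the goods have been substantially transformed in the territory? yes] → satisfied.
section 5 — Class-N Article: [the exporter holds a general authorisation? no] OR [the goods are not specified on the dual-use schedule? no] → not satisfied.
section 15 — Listed Shipment: Class-J Shipment (section 4)? no; Protected Consignment (section 13)? yes; Class-N Article (section 5)? no — 1 of 3 hold (need ≥2) → not satisfied.

No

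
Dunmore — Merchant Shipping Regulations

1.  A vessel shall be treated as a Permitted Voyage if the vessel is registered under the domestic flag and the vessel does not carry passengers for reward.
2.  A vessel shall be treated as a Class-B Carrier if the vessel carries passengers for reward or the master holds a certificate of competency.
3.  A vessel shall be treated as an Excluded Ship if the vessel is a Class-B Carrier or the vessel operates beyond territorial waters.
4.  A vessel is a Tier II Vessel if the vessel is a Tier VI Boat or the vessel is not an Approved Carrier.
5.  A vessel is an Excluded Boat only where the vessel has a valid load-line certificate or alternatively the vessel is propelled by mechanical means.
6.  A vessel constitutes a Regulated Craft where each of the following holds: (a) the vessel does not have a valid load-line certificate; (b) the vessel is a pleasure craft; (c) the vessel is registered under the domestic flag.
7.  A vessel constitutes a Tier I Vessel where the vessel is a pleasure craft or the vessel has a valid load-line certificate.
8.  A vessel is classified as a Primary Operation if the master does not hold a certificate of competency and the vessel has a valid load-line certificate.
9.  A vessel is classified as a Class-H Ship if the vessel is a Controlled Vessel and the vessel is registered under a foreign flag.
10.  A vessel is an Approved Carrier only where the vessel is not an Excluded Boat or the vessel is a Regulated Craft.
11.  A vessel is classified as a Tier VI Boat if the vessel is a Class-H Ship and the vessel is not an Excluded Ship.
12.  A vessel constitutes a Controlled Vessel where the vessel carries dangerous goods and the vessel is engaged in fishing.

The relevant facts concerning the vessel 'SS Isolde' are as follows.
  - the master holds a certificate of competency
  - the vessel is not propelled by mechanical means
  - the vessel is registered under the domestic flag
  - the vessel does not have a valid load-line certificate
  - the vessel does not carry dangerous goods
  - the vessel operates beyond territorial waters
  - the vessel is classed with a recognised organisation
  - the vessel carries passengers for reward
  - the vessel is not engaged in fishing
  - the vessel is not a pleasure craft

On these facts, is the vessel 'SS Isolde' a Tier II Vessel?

No

Under paragraph 12: the vessel carries dangerous goods? no; and the vessel is engaged in fishing? no. So the vessel is not a Controlled Vessel.
Under paragraph 9: Controlled Vessel (paragraph 12)? no; and the vessel is registered under a foreign flag? no. So the vessel is not a Class-H Ship.
Under paragraph 2: the vessel carries passengers for reward? yes; or the master holds a certificate of competency? yes. So the vessel is a Class-B Carrier.
Under paragraph 3: Class-B Carrier (paragraph 2)? yes; or the vessel operates beyond territorial waters? yes. So the vessel is an Excluded Ship.
Under paragraph 11: Class-H Ship (paragraph 9)? no; and not an Excluded Ship (paragraph 3)? no. So the vessel is not a Tier VI Boat.
Under paragraph 5: the vessel has a valid load-line certificate? no; or the vessel is propelled by mechanical means? no. So the vessel is not an Excluded Boat.
Under paragraph 6: the vessel does not have a valid load-line certificate? yes; and the vessel is a pleasure craft? no; and the vessel is registered under the domestic flag? yes. So the vessel is not a Regulated Craft.
Under paragraph 10: not an Excluded Boat (paragraph 5)? yes; or Regulated Craft (paragraph 6)? no. So the vessel is an Approved Carrier.
Under paragraph 4: Tier VI Boat (paragraph 11)? no; or not an Approved Carrier (paragraph 10)? no. So the vessel is not a Tier II Vessel.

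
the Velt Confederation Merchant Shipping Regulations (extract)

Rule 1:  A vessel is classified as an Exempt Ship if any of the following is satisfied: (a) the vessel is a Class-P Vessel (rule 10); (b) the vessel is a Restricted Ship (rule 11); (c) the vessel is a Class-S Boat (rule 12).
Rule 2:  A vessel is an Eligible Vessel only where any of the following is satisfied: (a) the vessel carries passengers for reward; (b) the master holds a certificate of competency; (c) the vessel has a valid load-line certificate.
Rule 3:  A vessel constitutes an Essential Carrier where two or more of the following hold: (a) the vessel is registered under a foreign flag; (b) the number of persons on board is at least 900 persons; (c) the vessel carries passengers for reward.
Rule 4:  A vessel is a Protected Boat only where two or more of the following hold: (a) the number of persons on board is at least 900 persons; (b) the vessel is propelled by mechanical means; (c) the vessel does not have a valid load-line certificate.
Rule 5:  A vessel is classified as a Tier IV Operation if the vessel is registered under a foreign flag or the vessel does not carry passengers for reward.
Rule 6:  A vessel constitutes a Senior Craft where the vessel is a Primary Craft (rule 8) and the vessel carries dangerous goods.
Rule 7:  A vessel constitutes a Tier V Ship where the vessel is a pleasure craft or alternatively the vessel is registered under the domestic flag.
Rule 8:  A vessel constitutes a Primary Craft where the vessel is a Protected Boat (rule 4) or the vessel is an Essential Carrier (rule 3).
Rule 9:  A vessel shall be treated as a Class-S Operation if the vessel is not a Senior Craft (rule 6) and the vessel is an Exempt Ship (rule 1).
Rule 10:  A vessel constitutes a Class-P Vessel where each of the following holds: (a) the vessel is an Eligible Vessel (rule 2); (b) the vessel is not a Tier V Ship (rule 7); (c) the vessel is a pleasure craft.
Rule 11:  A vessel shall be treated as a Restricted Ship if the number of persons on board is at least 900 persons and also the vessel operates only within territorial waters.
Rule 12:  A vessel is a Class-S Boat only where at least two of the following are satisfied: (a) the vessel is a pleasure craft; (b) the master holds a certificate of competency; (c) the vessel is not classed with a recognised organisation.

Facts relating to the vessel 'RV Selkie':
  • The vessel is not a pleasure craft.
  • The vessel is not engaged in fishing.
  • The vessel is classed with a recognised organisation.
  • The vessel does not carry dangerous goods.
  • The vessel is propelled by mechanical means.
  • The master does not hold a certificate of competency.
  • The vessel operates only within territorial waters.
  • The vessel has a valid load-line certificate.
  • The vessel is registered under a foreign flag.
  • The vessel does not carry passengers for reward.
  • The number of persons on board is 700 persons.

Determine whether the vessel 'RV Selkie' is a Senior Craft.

No

Under rule 4: number of persons on board: 700 persons ≥ 900 persons? no; the vessel is propelled by mechanical means? yes; the vessel does not have a valid load-line certificate? no — 1 of 3 hold (need ≥2) → not satisfied.
Under rule 3: the vessel is registered under a foreign flag? yes; number of persons on board: 700 persons ≥ 900 persons? no; the vessel carries passengers for reward? no — 1 of 3 hold (need ≥2) → not satisfied.
Under rule 8: Protected Boat (rule 4)? no; or Essential Carrier (rule 3)? no. So the vessel is not a Primary Craft.
Under rule 6: Primary Craft (rule 8)? no; and the vessel carries dangerous goods? no. So the vessel is not a Senior Craft.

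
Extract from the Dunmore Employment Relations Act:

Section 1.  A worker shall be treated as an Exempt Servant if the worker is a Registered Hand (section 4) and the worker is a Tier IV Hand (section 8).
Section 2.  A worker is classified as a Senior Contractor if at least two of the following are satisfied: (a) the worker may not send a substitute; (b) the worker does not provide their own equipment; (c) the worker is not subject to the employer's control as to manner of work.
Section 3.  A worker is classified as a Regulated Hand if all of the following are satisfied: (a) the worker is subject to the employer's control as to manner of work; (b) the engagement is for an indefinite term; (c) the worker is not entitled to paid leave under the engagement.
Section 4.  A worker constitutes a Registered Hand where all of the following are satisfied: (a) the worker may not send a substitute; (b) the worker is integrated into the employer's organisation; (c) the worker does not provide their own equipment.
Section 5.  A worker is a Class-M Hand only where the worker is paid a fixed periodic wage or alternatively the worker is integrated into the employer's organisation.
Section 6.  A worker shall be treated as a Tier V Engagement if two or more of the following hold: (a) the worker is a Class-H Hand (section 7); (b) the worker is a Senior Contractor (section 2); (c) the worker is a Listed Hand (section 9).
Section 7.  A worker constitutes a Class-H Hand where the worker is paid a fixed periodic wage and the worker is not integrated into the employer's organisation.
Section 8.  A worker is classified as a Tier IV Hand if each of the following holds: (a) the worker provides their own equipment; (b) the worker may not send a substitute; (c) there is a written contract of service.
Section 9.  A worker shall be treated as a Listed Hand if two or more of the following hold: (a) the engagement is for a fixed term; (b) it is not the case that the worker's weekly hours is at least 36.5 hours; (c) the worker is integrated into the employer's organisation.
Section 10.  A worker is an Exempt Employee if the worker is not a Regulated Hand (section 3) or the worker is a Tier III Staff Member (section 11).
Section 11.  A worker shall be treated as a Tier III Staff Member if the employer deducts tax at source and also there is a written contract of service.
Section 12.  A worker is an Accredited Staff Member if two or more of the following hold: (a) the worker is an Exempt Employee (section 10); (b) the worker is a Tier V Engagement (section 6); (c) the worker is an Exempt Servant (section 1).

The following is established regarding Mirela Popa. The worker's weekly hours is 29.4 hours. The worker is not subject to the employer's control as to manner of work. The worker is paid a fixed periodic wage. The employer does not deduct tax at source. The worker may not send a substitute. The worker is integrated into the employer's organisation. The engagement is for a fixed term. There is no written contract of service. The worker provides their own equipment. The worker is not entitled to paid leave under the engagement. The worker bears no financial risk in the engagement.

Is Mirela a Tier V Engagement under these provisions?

section 7 — Class-H Hand: [the worker is paid a fixed periodic wage? yes] AND [the worker is not integrated into the employer's organisation? no] → not satisfied.
section 2 — Senior Contractor: the worker may not send a substitute? yes; the worker does not provide their own equipment? no; the worker is not subject to the employer's control as to manner of work? yes — 2 of 3 hold (need ≥2) → satisfied.
section 9 — Listed Hand: the engagement is for a fixed term? yes; worker's weekly hours: 29.4 hours ≥ 36.5 hours? no, so negated condition yes; the worker is integrated into the employer's organisation? yes — 3 of 3 hold (need ≥2) → satisfied.
section 6 — Tier V Engagement: Class-H Hand (section 7)? no; Senior Contractor (section 2)? yes; Listed Hand (section 9)? yes — 2 of 3 hold (need ≥2) → satisfied.

Yes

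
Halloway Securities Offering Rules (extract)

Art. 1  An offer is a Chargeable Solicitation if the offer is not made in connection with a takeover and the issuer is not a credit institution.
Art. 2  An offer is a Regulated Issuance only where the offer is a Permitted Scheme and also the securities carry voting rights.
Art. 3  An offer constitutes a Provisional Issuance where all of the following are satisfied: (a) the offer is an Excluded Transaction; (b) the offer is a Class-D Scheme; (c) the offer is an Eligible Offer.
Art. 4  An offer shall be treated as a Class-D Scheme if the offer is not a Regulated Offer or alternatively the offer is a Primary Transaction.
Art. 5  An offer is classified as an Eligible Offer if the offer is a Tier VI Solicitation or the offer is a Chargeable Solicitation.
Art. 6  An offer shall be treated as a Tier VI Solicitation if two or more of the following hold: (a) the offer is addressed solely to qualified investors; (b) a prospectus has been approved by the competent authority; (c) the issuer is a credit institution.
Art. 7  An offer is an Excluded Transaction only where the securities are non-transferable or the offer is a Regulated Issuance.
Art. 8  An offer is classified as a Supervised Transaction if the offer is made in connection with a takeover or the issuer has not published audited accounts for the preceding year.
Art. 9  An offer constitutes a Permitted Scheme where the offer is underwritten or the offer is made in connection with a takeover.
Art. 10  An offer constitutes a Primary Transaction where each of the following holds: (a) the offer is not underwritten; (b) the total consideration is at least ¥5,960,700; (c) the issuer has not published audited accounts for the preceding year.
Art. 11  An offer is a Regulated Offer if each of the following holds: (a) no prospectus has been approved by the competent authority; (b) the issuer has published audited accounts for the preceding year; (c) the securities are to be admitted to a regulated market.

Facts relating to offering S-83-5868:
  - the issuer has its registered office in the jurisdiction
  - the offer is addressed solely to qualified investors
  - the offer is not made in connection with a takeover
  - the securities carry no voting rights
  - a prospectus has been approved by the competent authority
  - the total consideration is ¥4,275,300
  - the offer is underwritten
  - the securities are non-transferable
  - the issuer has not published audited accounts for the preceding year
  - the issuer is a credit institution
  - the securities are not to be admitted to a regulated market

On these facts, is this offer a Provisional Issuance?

Yes

article 9 — Permitted Scheme: [the offer is underwritten? yes] OR [the offer is made in connection with a takeover? no] → satisfied.
article 2 — Regulated Issuance: [Permitted Scheme (article 9)? yes] AND [the securities carry voting rights? no] → not satisfied.
article 7 — Excluded Transaction: [the securities are non-transferable? yes] OR [Regulated Issuance (article 2)? no] → satisfied.
article 11 — Regulated Offer: [no prospectus has been approved by the competent authority? no] AND [the issuer has published audited accounts for the preceding year? no] AND [the securities are to be admitted to a regulated market? no] → not satisfied.
article 10 — Primary Transaction: [the offer is not underwritten? no] AND [total consideration: ¥4,275,300 ≥ ¥5,960,700? no] AND [the issuer has not published audited accounts for the preceding year? yes] → not satisfied.
article 4 — Class-D Scheme: [not a Regulated Offer (article 11)? yes] OR [Primary Transaction (article 10)? no] → satisfied.
article 6 — Tier VI Solicitation: the offer is addressed solely to qualified investors? yes; a prospectus has been approved by the competent authority? yes; the issuer is a credit institution? yes — 3 of 3 hold (need ≥2) → satisfied.
article 1 — Chargeable Solicitation: [the offer is not made in connection with a takeover? yes] AND [the issuer is not a credit institution? no] → not satisfied.
article 5 — Eligible Offer: [Tier VI Solicitation (article 6)? yes] OR [Chargeable Solicitation (article 1)? no] → satisfied.
article 3 — Provisional Issuance: [Excluded Transaction (article 7)? yes] AND [Class-D Scheme (article 4)? yes] AND [Eligible Offer (article 5)? yes] → satisfied.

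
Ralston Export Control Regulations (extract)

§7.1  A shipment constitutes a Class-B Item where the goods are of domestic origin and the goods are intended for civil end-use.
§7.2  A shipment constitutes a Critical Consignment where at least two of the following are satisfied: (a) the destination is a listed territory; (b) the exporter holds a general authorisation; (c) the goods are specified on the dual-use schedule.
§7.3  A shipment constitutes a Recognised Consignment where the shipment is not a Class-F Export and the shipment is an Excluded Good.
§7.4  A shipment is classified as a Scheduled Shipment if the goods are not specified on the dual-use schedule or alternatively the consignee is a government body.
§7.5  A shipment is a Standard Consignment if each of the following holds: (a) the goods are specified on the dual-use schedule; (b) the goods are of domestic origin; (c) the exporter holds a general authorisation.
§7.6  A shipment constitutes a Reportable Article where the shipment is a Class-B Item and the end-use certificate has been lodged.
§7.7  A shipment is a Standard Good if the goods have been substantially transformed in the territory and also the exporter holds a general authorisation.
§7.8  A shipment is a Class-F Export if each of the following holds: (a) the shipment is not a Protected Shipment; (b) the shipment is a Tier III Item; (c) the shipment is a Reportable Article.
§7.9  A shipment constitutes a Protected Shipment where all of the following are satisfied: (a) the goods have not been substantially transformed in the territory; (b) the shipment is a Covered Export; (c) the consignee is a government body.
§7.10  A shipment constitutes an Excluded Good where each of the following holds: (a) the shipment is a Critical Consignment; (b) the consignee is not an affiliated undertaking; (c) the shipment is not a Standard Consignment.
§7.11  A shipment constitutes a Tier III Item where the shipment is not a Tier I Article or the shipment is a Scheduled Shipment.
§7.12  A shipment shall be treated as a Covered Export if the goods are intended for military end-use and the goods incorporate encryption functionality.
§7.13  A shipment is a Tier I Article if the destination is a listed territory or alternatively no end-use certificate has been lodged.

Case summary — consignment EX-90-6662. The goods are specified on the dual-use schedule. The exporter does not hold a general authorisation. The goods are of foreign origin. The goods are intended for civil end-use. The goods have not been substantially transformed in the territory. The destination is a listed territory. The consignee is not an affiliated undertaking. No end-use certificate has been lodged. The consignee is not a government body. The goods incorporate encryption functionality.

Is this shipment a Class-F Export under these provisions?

§7.12 — Covered Export: [the goods are intended for military end-use? no] AND [the goods incorporate encryption functionality? yes] → not satisfied.
§7.9 — Protected Shipment: [the goods have not been substantially transformed in the territory? yes] AND [Covered Export (§7.12)? no] AND [the consignee is a government body? no] → not satisfied.
§7.13 — Tier I Article: [the destination is a listed territory? yes] OR [no end-use certificate has been lodged? yes] → satisfied.
§7.4 — Scheduled Shipment: [the goods are not specified on the dual-use schedule? no] OR [the consignee is a government body? no] → not satisfied.
§7.11 — Tier III Item: [not a Tier I Article (§7.13)? no] OR [Scheduled Shipment (§7.4)? no] → not satisfied.
§7.1 — Class-B Item: [the goods are of domestic origin? no] AND [the goods are intended for civil end-use? yes] → not satisfied.
§7.6 — Reportable Article: [Class-B Item (§7.1)? no] AND [the end-use certificate has been lodged? no] → not satisfied.
§7.8 — Class-F Export: [not a Protected Shipment (§7.9)? yes] AND [Tier III Item (§7.11)? no] AND [Reportable Article (§7.6)? no] → not satisfied.

No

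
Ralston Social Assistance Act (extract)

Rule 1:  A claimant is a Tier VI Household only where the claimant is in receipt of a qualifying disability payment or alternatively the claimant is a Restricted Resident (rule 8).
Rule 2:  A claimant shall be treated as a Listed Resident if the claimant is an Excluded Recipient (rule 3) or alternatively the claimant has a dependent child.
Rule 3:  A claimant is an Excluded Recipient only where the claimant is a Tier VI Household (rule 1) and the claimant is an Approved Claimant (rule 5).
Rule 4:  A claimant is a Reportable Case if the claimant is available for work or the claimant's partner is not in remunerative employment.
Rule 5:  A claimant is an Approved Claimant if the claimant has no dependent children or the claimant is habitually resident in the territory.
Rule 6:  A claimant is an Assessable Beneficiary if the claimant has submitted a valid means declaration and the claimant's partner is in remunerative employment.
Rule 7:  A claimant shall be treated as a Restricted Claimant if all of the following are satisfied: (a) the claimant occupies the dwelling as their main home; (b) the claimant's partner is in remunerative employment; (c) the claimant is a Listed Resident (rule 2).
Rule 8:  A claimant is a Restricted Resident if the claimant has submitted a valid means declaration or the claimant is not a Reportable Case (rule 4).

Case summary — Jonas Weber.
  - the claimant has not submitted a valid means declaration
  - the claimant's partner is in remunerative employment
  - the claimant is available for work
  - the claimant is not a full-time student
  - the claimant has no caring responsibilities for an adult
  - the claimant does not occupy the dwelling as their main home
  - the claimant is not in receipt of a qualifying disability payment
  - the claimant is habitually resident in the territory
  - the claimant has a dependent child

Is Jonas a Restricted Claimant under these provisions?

rule 4 — Reportable Case: [the claimant is available for work? yes] OR [the claimant's partner is not in remunerative employment? no] → satisfied.
rule 8 — Restricted Resident: [the claimant has submitted a valid means declaration? no] OR [not a Reportable Case (rule 4)? no] → not satisfied.
rule 1 — Tier VI Household: [the claimant is in receipt of a qualifying disability payment? no] OR [Restricted Resident (rule 8)? no] → not satisfied.
rule 5 — Approved Claimant: [the claimant has no dependent children? no] OR [the claimant is habitually resident in the territory? yes] → satisfied.
rule 3 — Excluded Recipient: [Tier VI Household (rule 1)? no] AND [Approved Claimant (rule 5)? yes] → not satisfied.
rule 2 — Listed Resident: [Excluded Recipient (rule 3)? no] OR [the claimant has a dependent child? yes] → satisfied.
rule 7 — Restricted Claimant: [the claimant occupies the dwelling as their main home? no] AND [the claimant's partner is in remunerative employment? yes] AND [Listed Resident (rule 2)? yes] → not satisfied.

No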